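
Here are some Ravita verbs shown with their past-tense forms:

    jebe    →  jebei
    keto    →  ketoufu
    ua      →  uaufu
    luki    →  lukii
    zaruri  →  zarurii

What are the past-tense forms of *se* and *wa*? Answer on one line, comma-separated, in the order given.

The pattern is front/back vowel harmony: -i when the last vowel of the stem is a front vowel (*jebe*, *luki*, *zaruri*); -ufu when the last vowel of the stem is a back vowel (*keto*, *ua*).
*se* — last vowel /e/ (a front vowel) → -i → *sei*.
Since the last vowel of *wa* is /a/ (a back vowel), it takes -ufu, giving *waufu*.

sei, waufu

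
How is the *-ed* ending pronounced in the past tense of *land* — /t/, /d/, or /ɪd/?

The stem *land* ends in /t/ or /d/.
The -ed suffix is realized as /ɪd/ after /t, d/; as /t/ after other voiceless consonants; and as /d/ after other voiced sounds.
So -ed on *land* is pronounced /ɪd/.

/ɪd/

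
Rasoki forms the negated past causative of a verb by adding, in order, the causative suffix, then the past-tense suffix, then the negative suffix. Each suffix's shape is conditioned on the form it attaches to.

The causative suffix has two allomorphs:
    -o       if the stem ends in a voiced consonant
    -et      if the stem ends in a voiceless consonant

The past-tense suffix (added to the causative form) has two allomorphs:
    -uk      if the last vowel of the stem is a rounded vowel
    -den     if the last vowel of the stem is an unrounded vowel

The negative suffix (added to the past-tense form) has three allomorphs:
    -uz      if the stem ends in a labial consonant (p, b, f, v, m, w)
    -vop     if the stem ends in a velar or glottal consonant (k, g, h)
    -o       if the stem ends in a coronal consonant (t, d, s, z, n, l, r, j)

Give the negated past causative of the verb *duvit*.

duvitetdeno

Since the final consonant of *duvit* is /t/ (voiceless), it takes -et, giving *duvitet*.
The causative form *duvitet*: last vowel = /e/, an unrounded vowel → -den → *duvitetden*.
Since the final consonant of the past-tense form *duvitetden* is /n/ (coronal), it takes -o, giving *duvitetdeno*.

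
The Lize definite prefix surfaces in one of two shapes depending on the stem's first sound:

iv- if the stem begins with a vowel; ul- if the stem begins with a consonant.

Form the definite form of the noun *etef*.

ivetef

*etef*: first sound = /e/, a vowel → iv- → *ivetef*.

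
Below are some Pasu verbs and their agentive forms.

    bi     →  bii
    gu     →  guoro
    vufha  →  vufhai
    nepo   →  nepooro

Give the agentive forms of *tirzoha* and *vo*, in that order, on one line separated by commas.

Looking at the last vowel of each stem: -oro when the last vowel of the stem is a rounded vowel (*gu*, *nepo*); -i when the last vowel of the stem is an unrounded vowel (*bi*, *vufha*).
The last vowel of *tirzoha* is /a/, which is an unrounded vowel, so the suffix is -i, giving *tirzohai*.
Since the last vowel of *vo* is /o/ (a rounded vowel), it takes -oro, giving *vooro*.

tirzohai, vooro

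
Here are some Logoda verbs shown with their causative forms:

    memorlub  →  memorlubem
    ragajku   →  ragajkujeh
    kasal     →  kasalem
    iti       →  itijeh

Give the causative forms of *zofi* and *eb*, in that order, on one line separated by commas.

The suffix is conditioned by the final sound: -em when the stem ends in a consonant (*memorlub*, *kasal*); -jeh when the stem ends in a vowel (*ragajku*, *iti*).
The final sound of *zofi* is /i/, which is a vowel, so the suffix is -jeh, giving *zofijeh*.
Since the final sound of *eb* is /b/ (a consonant), it takes -em, giving *ebem*.

zofijeh, ebem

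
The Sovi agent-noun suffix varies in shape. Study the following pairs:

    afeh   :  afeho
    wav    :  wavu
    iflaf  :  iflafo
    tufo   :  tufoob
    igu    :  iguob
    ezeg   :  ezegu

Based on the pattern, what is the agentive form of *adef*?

adefo

The pattern is voicing of the final sound: -o when the stem ends in a voiceless consonant (*afeh*, *iflaf*); -u when the stem ends in a voiced consonant (*wav*, *ezeg*); -ob when the stem ends in a vowel (*tufo*, *igu*).
*adef* — final sound /f/ (a voiceless consonant) → -o → *adefo*.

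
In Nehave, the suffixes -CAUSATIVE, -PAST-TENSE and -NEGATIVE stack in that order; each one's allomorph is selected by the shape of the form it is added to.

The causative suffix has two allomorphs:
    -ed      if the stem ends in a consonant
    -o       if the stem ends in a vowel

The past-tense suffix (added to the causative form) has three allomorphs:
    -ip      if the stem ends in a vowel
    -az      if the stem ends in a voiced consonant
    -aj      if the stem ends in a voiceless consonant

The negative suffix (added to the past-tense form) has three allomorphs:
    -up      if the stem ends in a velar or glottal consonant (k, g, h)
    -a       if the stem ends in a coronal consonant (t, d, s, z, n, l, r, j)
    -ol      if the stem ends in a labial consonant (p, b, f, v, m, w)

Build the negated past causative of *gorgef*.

gorgefedaza

*gorgef*: final sound = /f/, a consonant → -ed → *gorgefed*.
Since the final sound of the causative form *gorgefed* is /d/ (a voiced consonant), it takes -az, giving *gorgefedaz*.
The past-tense form *gorgefedaz* — final consonant /z/ (coronal) → -a → *gorgefedaza*.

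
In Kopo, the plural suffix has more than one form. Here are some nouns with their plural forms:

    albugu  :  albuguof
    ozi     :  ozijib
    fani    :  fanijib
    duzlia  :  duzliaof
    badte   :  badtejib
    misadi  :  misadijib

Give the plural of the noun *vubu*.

The alternation tracks the last vowel of the stem — -jib when the last vowel of the stem is a front vowel (*ozi*, *fani*, *badte*, *misadi*); -of when the last vowel of the stem is a back vowel (*albugu*, *duzlia*).
Since the last vowel of *vubu* is /u/ (a back vowel), it takes -of, giving *vubuof*.

vubuof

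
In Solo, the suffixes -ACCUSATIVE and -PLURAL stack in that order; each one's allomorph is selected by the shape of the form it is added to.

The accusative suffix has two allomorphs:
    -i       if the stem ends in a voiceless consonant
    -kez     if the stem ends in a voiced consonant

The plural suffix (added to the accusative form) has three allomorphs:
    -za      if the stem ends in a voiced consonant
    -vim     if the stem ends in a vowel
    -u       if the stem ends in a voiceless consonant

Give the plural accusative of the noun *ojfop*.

*ojfop* — final consonant /p/ (voiceless) → -i → *ojfopi*.
The accusative form *ojfopi* — final sound /i/ (a vowel) → -vim → *ojfopivim*.

ojfopivim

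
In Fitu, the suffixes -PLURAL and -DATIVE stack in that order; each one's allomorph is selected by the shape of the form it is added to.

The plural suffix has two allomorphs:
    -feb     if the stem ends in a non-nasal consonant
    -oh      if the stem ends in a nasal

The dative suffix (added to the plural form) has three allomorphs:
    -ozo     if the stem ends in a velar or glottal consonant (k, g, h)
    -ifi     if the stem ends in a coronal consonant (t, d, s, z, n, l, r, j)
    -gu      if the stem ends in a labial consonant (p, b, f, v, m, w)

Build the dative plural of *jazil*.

*jazil* — final consonant /l/ (non-nasal) → -feb → *jazilfeb*.
Since the final consonant of the plural form *jazilfeb* is /b/ (labial), it takes -gu, giving *jazilfebgu*.

jazilfebgu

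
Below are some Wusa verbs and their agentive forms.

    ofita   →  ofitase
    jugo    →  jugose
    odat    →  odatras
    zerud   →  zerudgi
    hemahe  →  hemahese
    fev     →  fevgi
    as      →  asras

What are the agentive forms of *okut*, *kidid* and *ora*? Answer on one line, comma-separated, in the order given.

okutras, kididgi, orase

The suffix is conditioned by the final sound: -ras when the stem ends in a voiceless consonant (*odat*, *as*); -gi when the stem ends in a voiced consonant (*zerud*, *fev*); -se when the stem ends in a vowel (*ofita*, *jugo*, *hemahe*).
The final sound of *okut* is /t/, which is a voiceless consonant, so the suffix is -ras, giving *okutras*.
*kidid*: final sound = /d/, a voiced consonant → -gi → *kididgi*.
*ora*: final sound = /a/, a vowel → -se → *orase*.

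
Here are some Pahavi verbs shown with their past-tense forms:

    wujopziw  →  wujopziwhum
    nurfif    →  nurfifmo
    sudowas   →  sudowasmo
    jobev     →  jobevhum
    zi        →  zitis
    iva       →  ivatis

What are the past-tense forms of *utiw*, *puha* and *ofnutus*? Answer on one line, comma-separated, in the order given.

The pattern is voicing of the final sound: -mo when the stem ends in a voiceless consonant (*nurfif*, *sudowas*); -hum when the stem ends in a voiced consonant (*wujopziw*, *jobev*); -tis when the stem ends in a vowel (*zi*, *iva*).
Since the final sound of *utiw* is /w/ (a voiced consonant), it takes -hum, giving *utiwhum*.
*puha*: final sound = /a/, a vowel → -tis → *puhatis*.
Since the final sound of *ofnutus* is /s/ (a voiceless consonant), it takes -mo, giving *ofnutusmo*.

utiwhum, puhatis, ofnutusmo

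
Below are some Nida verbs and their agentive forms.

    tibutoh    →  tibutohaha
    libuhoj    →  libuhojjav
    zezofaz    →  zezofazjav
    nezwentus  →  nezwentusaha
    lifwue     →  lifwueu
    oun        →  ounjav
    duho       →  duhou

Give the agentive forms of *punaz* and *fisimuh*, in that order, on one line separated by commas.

The alternation tracks the final sound of the stem — -aha when the stem ends in a voiceless consonant (*tibutoh*, *nezwentus*); -jav when the stem ends in a voiced consonant (*libuhoj*, *zezofaz*, *oun*); -u when the stem ends in a vowel (*lifwue*, *duho*).
The final sound of *punaz* is /z/, which is a voiced consonant, so the suffix is -jav, giving *punazjav*.
Since the final sound of *fisimuh* is /h/ (a voiceless consonant), it takes -aha, giving *fisimuhaha*.

punazjav, fisimuhaha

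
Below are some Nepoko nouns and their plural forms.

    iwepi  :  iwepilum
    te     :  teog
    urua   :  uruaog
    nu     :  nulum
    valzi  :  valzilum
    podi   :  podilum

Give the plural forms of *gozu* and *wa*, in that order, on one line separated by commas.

The suffix is conditioned by the last vowel: -lum when the last vowel of the stem is a high vowel (*iwepi*, *nu*, *valzi*, *podi*); -og when the last vowel of the stem is a non-high vowel (*te*, *urua*).
Since the last vowel of *gozu* is /u/ (a high vowel), it takes -lum, giving *gozulum*.
The last vowel of *wa* is /a/, which is a non-high vowel, so the suffix is -og, giving *waog*.

gozulum, waog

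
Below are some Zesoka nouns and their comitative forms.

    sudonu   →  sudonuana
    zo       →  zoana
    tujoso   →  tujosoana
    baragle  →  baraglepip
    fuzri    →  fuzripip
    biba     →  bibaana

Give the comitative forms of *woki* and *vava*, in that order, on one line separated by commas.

wokipip, vavaana

The pattern is front/back vowel harmony: -pip when the last vowel of the stem is a front vowel (*baragle*, *fuzri*); -ana when the last vowel of the stem is a back vowel (*sudonu*, *zo*, *tujoso*, *biba*).
Since the last vowel of *woki* is /i/ (a front vowel), it takes -pip, giving *wokipip*.
*vava*: last vowel = /a/, a back vowel → -ana → *vavaana*.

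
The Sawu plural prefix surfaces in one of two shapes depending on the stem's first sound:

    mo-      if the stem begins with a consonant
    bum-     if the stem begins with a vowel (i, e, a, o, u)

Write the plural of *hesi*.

Since the first sound of *hesi* is /h/ (a consonant), it takes mo-, giving *mohesi*.

mohesi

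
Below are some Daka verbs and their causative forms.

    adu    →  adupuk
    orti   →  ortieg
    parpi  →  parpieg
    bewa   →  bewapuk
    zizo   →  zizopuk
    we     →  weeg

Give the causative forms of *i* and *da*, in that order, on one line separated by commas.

The pattern is front/back vowel harmony: -eg when the last vowel of the stem is a front vowel (*orti*, *parpi*, *we*); -puk when the last vowel of the stem is a back vowel (*adu*, *bewa*, *zizo*).
*i* — last vowel /i/ (a front vowel) → -eg → *ieg*.
The last vowel of *da* is /a/, which is a back vowel, so the suffix is -puk, giving *dapuk*.

ieg, dapuk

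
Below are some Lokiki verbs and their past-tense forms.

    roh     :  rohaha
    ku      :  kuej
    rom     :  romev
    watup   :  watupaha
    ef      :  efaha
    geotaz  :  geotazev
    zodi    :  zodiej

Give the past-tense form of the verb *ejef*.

ejefaha

The pattern is voicing of the final sound: -aha when the stem ends in a voiceless consonant (*roh*, *watup*, *ef*); -ev when the stem ends in a voiced consonant (*rom*, *geotaz*); -ej when the stem ends in a vowel (*ku*, *zodi*).
*ejef*: final sound = /f/, a voiceless consonant → -aha → *ejefaha*.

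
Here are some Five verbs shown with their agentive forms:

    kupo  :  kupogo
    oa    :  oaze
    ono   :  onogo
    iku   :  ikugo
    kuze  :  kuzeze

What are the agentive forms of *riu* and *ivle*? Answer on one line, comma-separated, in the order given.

The suffix is conditioned by the last vowel: -go when the last vowel of the stem is a rounded vowel (*kupo*, *ono*, *iku*); -ze when the last vowel of the stem is an unrounded vowel (*oa*, *kuze*).
*riu*: last vowel = /u/, a rounded vowel → -go → *riugo*.
*ivle*: last vowel = /e/, an unrounded vowel → -ze → *ivleze*.

riugo, ivleze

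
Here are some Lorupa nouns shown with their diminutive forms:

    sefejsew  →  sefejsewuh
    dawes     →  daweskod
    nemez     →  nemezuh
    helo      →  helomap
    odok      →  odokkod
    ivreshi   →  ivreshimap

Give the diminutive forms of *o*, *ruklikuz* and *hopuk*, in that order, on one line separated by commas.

The pattern is voicing of the final sound: -kod when the stem ends in a voiceless consonant (*dawes*, *odok*); -uh when the stem ends in a voiced consonant (*sefejsew*, *nemez*); -map when the stem ends in a vowel (*helo*, *ivreshi*).
*o*: final sound = /o/, a vowel → -map → *omap*.
*ruklikuz*: final sound = /z/, a voiced consonant → -uh → *ruklikuzuh*.
Since the final sound of *hopuk* is /k/ (a voiceless consonant), it takes -kod, giving *hopukkod*.

omap, ruklikuzuh, hopukkod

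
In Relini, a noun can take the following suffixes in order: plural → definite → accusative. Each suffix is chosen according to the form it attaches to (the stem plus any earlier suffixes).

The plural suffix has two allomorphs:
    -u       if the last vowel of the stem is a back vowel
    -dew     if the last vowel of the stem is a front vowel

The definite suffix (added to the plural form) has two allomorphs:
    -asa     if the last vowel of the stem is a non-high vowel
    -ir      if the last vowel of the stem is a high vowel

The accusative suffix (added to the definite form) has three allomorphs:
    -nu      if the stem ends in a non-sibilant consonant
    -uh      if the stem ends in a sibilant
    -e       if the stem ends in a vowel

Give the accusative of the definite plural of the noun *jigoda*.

Since the last vowel of *jigoda* is /a/ (a back vowel), it takes -u, giving *jigodau*.
Since the last vowel of the plural form *jigodau* is /u/ (a high vowel), it takes -ir, giving *jigodauir*.
Since the final sound of the definite form *jigodauir* is /r/ (a non-sibilant consonant), it takes -nu, giving *jigodauirnu*.

jigodauirnu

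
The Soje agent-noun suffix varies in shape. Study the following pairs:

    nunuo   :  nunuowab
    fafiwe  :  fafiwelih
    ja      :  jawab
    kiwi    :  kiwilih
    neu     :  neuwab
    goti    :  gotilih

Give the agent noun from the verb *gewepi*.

gewepilih

The pattern is front/back vowel harmony: -lih when the last vowel of the stem is a front vowel (*fafiwe*, *kiwi*, *goti*); -wab when the last vowel of the stem is a back vowel (*nunuo*, *ja*, *neu*).
The last vowel of *gewepi* is /i/, which is a front vowel, so the suffix is -lih, giving *gewepilih*.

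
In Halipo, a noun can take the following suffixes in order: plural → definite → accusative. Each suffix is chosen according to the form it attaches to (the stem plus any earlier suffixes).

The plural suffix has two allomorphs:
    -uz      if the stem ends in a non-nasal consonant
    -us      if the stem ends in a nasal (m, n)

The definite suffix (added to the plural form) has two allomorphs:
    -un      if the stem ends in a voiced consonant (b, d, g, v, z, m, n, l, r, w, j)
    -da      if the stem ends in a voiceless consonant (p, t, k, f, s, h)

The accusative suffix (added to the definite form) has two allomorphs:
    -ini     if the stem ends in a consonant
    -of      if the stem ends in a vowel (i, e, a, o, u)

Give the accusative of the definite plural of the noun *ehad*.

Since the final consonant of *ehad* is /d/ (non-nasal), it takes -uz, giving *ehaduz*.
The plural form *ehaduz*: final consonant = /z/, voiced → -un → *ehaduzun*.
Since the final sound of the definite form *ehaduzun* is /n/ (a consonant), it takes -ini, giving *ehaduzunini*.

ehaduzunini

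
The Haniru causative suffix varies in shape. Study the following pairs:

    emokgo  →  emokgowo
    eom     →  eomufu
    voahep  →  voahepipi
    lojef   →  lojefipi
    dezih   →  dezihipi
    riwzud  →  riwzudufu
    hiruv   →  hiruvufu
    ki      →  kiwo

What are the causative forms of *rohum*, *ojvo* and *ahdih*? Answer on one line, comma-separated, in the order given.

rohumufu, ojvowo, ahdihipi

The suffix is conditioned by the final sound: -ipi when the stem ends in a voiceless consonant (*voahep*, *lojef*, *dezih*); -ufu when the stem ends in a voiced consonant (*eom*, *riwzud*, *hiruv*); -wo when the stem ends in a vowel (*emokgo*, *ki*).
Since the final sound of *rohum* is /m/ (a voiced consonant), it takes -ufu, giving *rohumufu*.
Since the final sound of *ojvo* is /o/ (a vowel), it takes -wo, giving *ojvowo*.
The final sound of *ahdih* is /h/, which is a voiceless consonant, so the suffix is -ipi, giving *ahdihipi*.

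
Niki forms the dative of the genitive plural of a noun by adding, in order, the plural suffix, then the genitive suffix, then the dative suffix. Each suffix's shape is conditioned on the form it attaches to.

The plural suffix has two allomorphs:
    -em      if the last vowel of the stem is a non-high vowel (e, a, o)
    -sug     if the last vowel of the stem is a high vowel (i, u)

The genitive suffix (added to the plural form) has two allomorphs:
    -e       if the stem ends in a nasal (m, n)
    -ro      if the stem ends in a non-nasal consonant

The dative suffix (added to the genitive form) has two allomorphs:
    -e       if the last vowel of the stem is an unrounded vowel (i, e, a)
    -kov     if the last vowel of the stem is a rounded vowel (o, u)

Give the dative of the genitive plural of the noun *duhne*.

*duhne*: last vowel = /e/, a non-high vowel → -em → *duhneem*.
Since the final consonant of the plural form *duhneem* is /m/ (a nasal), it takes -e, giving *duhneeme*.
The genitive form *duhneeme*: last vowel = /e/, an unrounded vowel → -e → *duhneemee*.

duhneemee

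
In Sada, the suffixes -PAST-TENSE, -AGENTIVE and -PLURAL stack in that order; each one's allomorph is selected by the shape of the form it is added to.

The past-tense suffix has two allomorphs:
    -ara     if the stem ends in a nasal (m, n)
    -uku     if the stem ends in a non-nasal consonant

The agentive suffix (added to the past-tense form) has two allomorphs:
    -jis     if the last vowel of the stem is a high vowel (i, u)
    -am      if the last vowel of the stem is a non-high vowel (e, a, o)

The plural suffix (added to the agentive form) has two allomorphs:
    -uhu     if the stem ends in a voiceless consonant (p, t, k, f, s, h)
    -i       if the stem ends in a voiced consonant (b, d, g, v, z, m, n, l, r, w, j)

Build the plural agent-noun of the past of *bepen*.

The final consonant of *bepen* is /n/, which is a nasal, so the past-tense suffix is -ara, giving *bepenara*.
The past-tense form *bepenara*: last vowel = /a/, a non-high vowel → -am → *bepenaraam*.
The agentive form *bepenaraam*: final consonant = /m/, voiced → -i → *bepenaraami*.

bepenaraami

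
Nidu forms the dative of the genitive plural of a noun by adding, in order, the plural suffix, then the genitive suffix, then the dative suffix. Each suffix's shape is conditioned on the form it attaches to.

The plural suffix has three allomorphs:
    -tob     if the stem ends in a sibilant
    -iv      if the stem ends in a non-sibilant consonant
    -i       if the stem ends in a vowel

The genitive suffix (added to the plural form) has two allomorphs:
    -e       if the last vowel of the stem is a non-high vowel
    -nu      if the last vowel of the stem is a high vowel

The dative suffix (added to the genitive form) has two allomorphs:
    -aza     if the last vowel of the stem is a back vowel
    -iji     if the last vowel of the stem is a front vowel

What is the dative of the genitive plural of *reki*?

*reki* — final sound /i/ (a vowel) → -i → *rekii*.
The plural form *rekii*: last vowel = /i/, a high vowel → -nu → *rekiinu*.
The last vowel of the genitive form *rekiinu* is /u/, which is a back vowel, so the dative suffix is -aza, giving *rekiinuaza*.

rekiinuaza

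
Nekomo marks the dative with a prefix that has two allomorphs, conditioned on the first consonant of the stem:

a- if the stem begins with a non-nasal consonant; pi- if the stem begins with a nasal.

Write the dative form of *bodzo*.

abodzo

The first consonant of *bodzo* is /b/, which is non-nasal, so the prefix is a-, giving *abodzo*.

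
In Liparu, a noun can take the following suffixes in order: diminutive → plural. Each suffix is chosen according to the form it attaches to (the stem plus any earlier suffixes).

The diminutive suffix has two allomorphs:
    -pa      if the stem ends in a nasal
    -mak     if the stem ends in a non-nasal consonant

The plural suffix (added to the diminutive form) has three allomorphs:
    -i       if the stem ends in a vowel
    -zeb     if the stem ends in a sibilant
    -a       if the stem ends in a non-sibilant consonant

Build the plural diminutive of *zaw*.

zawmaka

*zaw*: final consonant = /w/, non-nasal → -mak → *zawmak*.
The diminutive form *zawmak*: final sound = /k/, a non-sibilant consonant → -a → *zawmaka*.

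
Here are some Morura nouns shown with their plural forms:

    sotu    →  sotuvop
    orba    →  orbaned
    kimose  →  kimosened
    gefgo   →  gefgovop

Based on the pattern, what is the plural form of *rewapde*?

rewapdened

The pattern is rounding harmony: -vop when the last vowel of the stem is a rounded vowel (*sotu*, *gefgo*); -ned when the last vowel of the stem is an unrounded vowel (*orba*, *kimose*).
*rewapde* — last vowel /e/ (an unrounded vowel) → -ned → *rewapdened*.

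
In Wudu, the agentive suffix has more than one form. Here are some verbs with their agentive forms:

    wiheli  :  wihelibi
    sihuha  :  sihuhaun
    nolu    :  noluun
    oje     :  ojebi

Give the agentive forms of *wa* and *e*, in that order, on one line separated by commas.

The alternation tracks the last vowel of the stem — -bi when the last vowel of the stem is a front vowel (*wiheli*, *oje*); -un when the last vowel of the stem is a back vowel (*sihuha*, *nolu*).
The last vowel of *wa* is /a/, which is a back vowel, so the suffix is -un, giving *waun*.
*e* — last vowel /e/ (a front vowel) → -bi → *ebi*.

waun, ebi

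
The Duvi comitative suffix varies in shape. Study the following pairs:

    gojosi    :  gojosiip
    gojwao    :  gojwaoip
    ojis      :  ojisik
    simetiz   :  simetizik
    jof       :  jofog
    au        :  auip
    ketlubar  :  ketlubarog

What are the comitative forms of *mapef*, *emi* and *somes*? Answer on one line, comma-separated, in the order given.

The suffix is conditioned by the final sound: -ik when the stem ends in a sibilant (*ojis*, *simetiz*); -og when the stem ends in a non-sibilant consonant (*jof*, *ketlubar*); -ip when the stem ends in a vowel (*gojosi*, *gojwao*, *au*).
*mapef* — final sound /f/ (a non-sibilant consonant) → -og → *mapefog*.
Since the final sound of *emi* is /i/ (a vowel), it takes -ip, giving *emiip*.
*somes*: final sound = /s/, a sibilant → -ik → *somesik*.

mapefog, emiip, somesik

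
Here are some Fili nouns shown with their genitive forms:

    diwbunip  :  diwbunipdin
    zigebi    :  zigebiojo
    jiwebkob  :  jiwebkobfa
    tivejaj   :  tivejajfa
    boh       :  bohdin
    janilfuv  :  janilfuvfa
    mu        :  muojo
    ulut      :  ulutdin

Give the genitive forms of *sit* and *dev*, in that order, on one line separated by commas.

Looking at the final sound of each stem: -din when the stem ends in a voiceless consonant (*diwbunip*, *boh*, *ulut*); -fa when the stem ends in a voiced consonant (*jiwebkob*, *tivejaj*, *janilfuv*); -ojo when the stem ends in a vowel (*zigebi*, *mu*).
*sit*: final sound = /t/, a voiceless consonant → -din → *sitdin*.
*dev*: final sound = /v/, a voiced consonant → -fa → *devfa*.

sitdin, devfa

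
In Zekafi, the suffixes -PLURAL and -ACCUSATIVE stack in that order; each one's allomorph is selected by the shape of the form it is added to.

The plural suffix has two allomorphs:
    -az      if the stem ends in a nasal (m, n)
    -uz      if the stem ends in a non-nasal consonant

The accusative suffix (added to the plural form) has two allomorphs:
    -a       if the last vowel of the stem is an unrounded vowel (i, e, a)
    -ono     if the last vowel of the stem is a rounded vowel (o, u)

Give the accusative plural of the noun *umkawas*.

The final consonant of *umkawas* is /s/, which is non-nasal, so the plural suffix is -uz, giving *umkawasuz*.
The plural form *umkawasuz* — last vowel /u/ (a rounded vowel) → -ono → *umkawasuzono*.

umkawasuzono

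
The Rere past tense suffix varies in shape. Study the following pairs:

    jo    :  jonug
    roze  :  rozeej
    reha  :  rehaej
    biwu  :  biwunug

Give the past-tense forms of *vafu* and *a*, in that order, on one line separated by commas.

vafunug, aej

Looking at the last vowel of each stem: -nug when the last vowel of the stem is a rounded vowel (*jo*, *biwu*); -ej when the last vowel of the stem is an unrounded vowel (*roze*, *reha*).
*vafu* — last vowel /u/ (a rounded vowel) → -nug → *vafunug*.
Since the last vowel of *a* is /a/ (an unrounded vowel), it takes -ej, giving *aej*.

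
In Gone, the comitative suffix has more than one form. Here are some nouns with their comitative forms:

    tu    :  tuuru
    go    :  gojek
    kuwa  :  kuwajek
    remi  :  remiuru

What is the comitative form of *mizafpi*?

mizafpiuru

The pattern is height harmony: -uru when the last vowel of the stem is a high vowel (*tu*, *remi*); -jek when the last vowel of the stem is a non-high vowel (*go*, *kuwa*).
Since the last vowel of *mizafpi* is /i/ (a high vowel), it takes -uru, giving *mizafpiuru*.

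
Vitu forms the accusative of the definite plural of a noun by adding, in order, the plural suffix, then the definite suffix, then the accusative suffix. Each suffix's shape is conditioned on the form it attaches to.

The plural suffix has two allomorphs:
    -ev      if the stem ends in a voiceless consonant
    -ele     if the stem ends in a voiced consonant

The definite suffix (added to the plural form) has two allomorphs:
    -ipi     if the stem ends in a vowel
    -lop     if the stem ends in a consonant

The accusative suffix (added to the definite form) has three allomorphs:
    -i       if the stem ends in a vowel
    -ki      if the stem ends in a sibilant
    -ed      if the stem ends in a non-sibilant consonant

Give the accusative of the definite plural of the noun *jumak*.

jumakevloped

*jumak* — final consonant /k/ (voiceless) → -ev → *jumakev*.
The plural form *jumakev*: final sound = /v/, a consonant → -lop → *jumakevlop*.
The definite form *jumakevlop* — final sound /p/ (a non-sibilant consonant) → -ed → *jumakevloped*.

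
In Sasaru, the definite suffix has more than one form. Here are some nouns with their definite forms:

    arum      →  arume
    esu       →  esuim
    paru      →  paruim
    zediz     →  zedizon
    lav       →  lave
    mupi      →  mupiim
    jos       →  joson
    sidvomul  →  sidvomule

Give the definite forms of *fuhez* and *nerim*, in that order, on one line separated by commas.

Looking at the final sound of each stem: -on when the stem ends in a sibilant (*zediz*, *jos*); -e when the stem ends in a non-sibilant consonant (*arum*, *lav*, *sidvomul*); -im when the stem ends in a vowel (*esu*, *paru*, *mupi*).
*fuhez*: final sound = /z/, a sibilant → -on → *fuhezon*.
*nerim*: final sound = /m/, a non-sibilant consonant → -e → *nerime*.

fuhezon, nerime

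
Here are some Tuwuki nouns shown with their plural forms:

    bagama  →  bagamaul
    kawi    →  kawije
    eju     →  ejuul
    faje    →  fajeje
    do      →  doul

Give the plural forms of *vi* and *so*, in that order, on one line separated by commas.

vije, soul

The suffix is conditioned by the last vowel: -je when the last vowel of the stem is a front vowel (*kawi*, *faje*); -ul when the last vowel of the stem is a back vowel (*bagama*, *eju*, *do*).
Since the last vowel of *vi* is /i/ (a front vowel), it takes -je, giving *vije*.
Since the last vowel of *so* is /o/ (a back vowel), it takes -ul, giving *soul*.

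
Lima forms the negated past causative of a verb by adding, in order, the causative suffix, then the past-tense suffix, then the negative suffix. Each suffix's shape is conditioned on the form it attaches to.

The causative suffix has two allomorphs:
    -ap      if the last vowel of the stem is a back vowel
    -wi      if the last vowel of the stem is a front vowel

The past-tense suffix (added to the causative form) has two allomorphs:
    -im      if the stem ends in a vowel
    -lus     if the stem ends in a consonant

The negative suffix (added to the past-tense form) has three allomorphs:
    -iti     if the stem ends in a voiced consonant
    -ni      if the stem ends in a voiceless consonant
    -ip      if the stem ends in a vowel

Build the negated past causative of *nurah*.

nurahaplusni

The last vowel of *nurah* is /a/, which is a back vowel, so the causative suffix is -ap, giving *nurahap*.
Since the final sound of the causative form *nurahap* is /p/ (a consonant), it takes -lus, giving *nurahaplus*.
The past-tense form *nurahaplus*: final sound = /s/, a voiceless consonant → -ni → *nurahaplusni*.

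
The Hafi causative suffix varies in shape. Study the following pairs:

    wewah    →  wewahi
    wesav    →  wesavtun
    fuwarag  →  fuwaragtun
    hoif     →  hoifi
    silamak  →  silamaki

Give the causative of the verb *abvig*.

abvigtun

The pattern is voicing of the final consonant: -i when the stem ends in a voiceless consonant (*wewah*, *hoif*, *silamak*); -tun when the stem ends in a voiced consonant (*wesav*, *fuwarag*).
*abvig* — final consonant /g/ (voiced) → -tun → *abvigtun*.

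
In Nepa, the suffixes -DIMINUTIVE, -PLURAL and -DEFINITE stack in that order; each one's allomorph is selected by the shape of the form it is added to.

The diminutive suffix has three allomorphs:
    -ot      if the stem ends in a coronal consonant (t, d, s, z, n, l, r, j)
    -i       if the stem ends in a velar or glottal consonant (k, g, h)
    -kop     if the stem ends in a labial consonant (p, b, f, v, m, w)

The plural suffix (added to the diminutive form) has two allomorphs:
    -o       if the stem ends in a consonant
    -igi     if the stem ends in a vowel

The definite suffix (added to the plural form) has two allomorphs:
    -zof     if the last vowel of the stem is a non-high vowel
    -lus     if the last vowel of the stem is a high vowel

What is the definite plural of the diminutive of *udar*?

*udar* — final consonant /r/ (coronal) → -ot → *udarot*.
Since the final sound of the diminutive form *udarot* is /t/ (a consonant), it takes -o, giving *udaroto*.
Since the last vowel of the plural form *udaroto* is /o/ (a non-high vowel), it takes -zof, giving *udarotozof*.

udarotozof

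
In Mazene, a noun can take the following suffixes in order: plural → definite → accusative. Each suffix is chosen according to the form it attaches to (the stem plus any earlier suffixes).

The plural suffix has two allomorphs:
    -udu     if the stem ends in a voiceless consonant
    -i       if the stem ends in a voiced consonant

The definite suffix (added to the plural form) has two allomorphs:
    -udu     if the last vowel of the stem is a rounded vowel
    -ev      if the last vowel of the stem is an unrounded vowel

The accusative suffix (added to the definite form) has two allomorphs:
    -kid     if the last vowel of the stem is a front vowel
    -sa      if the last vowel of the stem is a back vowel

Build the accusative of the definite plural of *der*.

*der* — final consonant /r/ (voiced) → -i → *deri*.
The plural form *deri*: last vowel = /i/, an unrounded vowel → -ev → *deriev*.
The definite form *deriev* — last vowel /e/ (a front vowel) → -kid → *derievkid*.

derievkid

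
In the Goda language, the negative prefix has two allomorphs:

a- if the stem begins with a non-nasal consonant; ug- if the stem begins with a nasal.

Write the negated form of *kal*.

akal

*kal*: first consonant = /k/, non-nasal → a- → *akal*.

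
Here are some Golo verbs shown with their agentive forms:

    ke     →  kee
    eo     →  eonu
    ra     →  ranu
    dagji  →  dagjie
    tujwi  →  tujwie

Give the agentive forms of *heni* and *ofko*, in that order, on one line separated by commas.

henie, ofkonu

The pattern is front/back vowel harmony: -e when the last vowel of the stem is a front vowel (*ke*, *dagji*, *tujwi*); -nu when the last vowel of the stem is a back vowel (*eo*, *ra*).
*heni*: last vowel = /i/, a front vowel → -e → *henie*.
*ofko* — last vowel /o/ (a back vowel) → -nu → *ofkonu*.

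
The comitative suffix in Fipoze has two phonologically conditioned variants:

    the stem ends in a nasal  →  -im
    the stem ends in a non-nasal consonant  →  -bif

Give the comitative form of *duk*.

dukbif

Since the final consonant of *duk* is /k/ (non-nasal), it takes -bif, giving *dukbif*.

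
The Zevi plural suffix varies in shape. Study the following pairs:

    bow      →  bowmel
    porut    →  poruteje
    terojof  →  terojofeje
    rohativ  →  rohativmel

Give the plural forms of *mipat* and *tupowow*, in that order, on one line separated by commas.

mipateje, tupowowmel

Looking at the final consonant of each stem: -eje when the stem ends in a voiceless consonant (*porut*, *terojof*); -mel when the stem ends in a voiced consonant (*bow*, *rohativ*).
Since the final consonant of *mipat* is /t/ (voiceless), it takes -eje, giving *mipateje*.
*tupowow* — final consonant /w/ (voiced) → -mel → *tupowowmel*.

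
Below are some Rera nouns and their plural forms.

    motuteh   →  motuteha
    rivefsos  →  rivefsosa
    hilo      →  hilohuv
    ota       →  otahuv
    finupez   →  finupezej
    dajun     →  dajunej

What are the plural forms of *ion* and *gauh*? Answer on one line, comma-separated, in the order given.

The alternation tracks the final sound of the stem — -a when the stem ends in a voiceless consonant (*motuteh*, *rivefsos*); -ej when the stem ends in a voiced consonant (*finupez*, *dajun*); -huv when the stem ends in a vowel (*hilo*, *ota*).
*ion*: final sound = /n/, a voiced consonant → -ej → *ionej*.
The final sound of *gauh* is /h/, which is a voiceless consonant, so the suffix is -a, giving *gauha*.

ionej, gauha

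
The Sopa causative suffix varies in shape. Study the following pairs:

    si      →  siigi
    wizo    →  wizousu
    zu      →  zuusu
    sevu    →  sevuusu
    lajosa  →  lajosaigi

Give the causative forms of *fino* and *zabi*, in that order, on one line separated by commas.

The suffix is conditioned by the last vowel: -usu when the last vowel of the stem is a rounded vowel (*wizo*, *zu*, *sevu*); -igi when the last vowel of the stem is an unrounded vowel (*si*, *lajosa*).
Since the last vowel of *fino* is /o/ (a rounded vowel), it takes -usu, giving *finousu*.
*zabi* — last vowel /i/ (an unrounded vowel) → -igi → *zabiigi*.

finousu, zabiigi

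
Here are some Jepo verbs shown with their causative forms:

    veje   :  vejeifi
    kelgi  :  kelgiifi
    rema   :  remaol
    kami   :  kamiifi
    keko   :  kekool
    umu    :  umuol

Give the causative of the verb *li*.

The pattern is front/back vowel harmony: -ifi when the last vowel of the stem is a front vowel (*veje*, *kelgi*, *kami*); -ol when the last vowel of the stem is a back vowel (*rema*, *keko*, *umu*).
*li*: last vowel = /i/, a front vowel → -ifi → *liifi*.

liifi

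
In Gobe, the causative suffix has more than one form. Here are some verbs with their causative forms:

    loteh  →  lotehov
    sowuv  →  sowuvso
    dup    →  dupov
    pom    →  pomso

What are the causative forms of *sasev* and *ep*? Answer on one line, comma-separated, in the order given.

The alternation tracks the final consonant of the stem — -ov when the stem ends in a voiceless consonant (*loteh*, *dup*); -so when the stem ends in a voiced consonant (*sowuv*, *pom*).
*sasev* — final consonant /v/ (voiced) → -so → *sasevso*.
*ep*: final consonant = /p/, voiceless → -ov → *epov*.

sasevso, epov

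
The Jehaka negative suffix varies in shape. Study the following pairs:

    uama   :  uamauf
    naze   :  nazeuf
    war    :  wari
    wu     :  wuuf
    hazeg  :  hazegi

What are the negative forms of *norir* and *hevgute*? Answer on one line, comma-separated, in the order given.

noriri, hevguteuf

Looking at the final sound of each stem: -i when the stem ends in a consonant (*war*, *hazeg*); -uf when the stem ends in a vowel (*uama*, *naze*, *wu*).
The final sound of *norir* is /r/, which is a consonant, so the suffix is -i, giving *noriri*.
The final sound of *hevgute* is /e/, which is a vowel, so the suffix is -uf, giving *hevguteuf*.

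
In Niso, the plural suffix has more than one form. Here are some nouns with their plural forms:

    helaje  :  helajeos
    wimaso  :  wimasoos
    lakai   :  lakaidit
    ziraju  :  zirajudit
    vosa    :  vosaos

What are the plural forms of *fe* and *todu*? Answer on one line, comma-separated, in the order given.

Looking at the last vowel of each stem: -dit when the last vowel of the stem is a high vowel (*lakai*, *ziraju*); -os when the last vowel of the stem is a non-high vowel (*helaje*, *wimaso*, *vosa*).
The last vowel of *fe* is /e/, which is a non-high vowel, so the suffix is -os, giving *feos*.
*todu* — last vowel /u/ (a high vowel) → -dit → *todudit*.

feos, todudit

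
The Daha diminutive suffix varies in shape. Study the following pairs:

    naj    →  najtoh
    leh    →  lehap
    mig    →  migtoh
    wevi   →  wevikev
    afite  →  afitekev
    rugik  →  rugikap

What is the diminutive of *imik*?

imikap

The suffix is conditioned by the final sound: -ap when the stem ends in a voiceless consonant (*leh*, *rugik*); -toh when the stem ends in a voiced consonant (*naj*, *mig*); -kev when the stem ends in a vowel (*wevi*, *afite*).
*imik* — final sound /k/ (a voiceless consonant) → -ap → *imikap*.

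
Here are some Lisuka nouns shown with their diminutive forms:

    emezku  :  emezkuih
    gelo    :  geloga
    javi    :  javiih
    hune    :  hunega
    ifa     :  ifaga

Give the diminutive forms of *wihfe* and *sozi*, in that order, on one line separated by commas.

The alternation tracks the last vowel of the stem — -ih when the last vowel of the stem is a high vowel (*emezku*, *javi*); -ga when the last vowel of the stem is a non-high vowel (*gelo*, *hune*, *ifa*).
*wihfe*: last vowel = /e/, a non-high vowel → -ga → *wihfega*.
*sozi* — last vowel /i/ (a high vowel) → -ih → *soziih*.

wihfega, soziih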